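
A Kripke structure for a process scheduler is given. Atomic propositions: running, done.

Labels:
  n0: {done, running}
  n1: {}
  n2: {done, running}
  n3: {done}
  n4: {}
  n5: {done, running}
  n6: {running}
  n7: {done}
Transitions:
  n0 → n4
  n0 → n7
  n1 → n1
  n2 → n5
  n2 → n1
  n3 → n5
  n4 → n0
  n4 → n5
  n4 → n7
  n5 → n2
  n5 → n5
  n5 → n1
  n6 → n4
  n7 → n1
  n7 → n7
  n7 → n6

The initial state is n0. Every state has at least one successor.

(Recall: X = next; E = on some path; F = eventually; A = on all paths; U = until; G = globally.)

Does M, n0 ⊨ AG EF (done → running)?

States satisfying EF (done → running): {n0, n1, n2, n3, n4, n5, n6, n7}.
States satisfying AG EF (done → running): {n0, n1, n2, n3, n4, n5, n6, n7}.
Every state reachable from n0 satisfies EF (done → running).
n0 ∈ Sat(AG EF (done → running)).

Holds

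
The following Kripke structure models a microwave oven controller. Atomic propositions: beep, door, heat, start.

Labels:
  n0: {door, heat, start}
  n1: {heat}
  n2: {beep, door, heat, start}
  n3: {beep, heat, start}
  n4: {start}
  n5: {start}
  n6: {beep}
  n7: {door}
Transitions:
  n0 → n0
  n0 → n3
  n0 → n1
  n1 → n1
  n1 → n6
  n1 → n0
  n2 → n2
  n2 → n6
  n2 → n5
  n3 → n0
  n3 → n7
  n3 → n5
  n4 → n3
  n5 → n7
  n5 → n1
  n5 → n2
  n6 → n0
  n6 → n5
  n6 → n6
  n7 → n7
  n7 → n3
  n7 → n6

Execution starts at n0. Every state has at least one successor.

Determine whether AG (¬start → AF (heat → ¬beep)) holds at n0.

Satisfied

States satisfying ¬start → AF (heat → ¬beep): {n0, n1, n2, n3, n4, n5, n6, n7}.
States satisfying AG (¬start → AF (heat → ¬beep)): {n0, n1, n2, n3, n4, n5, n6, n7}.
Every state reachable from n0 satisfies ¬start → AF (heat → ¬beep).
n0 ∈ Sat(AG (¬start → AF (heat → ¬beep))).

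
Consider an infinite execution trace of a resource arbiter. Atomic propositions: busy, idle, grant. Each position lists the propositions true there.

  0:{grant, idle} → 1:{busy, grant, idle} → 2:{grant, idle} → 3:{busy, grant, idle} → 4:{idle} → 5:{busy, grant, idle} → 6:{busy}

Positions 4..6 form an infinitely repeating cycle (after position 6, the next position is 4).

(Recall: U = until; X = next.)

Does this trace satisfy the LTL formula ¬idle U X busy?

Walking from position 0: X busy first holds at position 0, and ¬idle holds at every earlier position along the way, so ¬idle U X busy holds.

Holds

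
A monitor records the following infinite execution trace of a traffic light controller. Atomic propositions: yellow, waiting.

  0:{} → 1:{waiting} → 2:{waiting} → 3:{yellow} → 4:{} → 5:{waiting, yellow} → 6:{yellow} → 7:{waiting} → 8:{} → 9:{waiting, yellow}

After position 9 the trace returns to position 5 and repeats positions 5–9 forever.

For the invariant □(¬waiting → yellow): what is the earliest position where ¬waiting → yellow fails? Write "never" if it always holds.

At position 0 the labels are {}, so ¬waiting → yellow is false there. This is the first violation.

0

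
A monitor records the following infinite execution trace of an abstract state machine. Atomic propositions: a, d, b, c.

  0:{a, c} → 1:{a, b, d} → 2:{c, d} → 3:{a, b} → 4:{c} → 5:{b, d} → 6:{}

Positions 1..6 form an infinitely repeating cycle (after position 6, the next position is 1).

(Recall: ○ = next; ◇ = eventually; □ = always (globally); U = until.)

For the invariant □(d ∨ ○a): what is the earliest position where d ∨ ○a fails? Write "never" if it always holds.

Check d ∨ ○a at each position in order: 0 ✓, 1 ✓, 2 ✓.
At position 3 the labels are {a, b} and the next position 4 has {c}, so d ∨ ○a is false there. This is the first violation.

3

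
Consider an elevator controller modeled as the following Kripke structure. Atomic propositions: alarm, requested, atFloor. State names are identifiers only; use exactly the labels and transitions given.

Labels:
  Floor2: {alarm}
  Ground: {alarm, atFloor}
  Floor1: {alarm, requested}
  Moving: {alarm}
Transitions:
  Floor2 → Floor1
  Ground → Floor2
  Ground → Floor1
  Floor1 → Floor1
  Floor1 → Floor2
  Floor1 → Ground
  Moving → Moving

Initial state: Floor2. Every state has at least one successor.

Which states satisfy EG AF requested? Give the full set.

{Floor2, Ground, Floor1}

States satisfying AF requested: {Floor2, Ground, Floor1}.
States satisfying EG AF requested: {Floor2, Ground, Floor1}.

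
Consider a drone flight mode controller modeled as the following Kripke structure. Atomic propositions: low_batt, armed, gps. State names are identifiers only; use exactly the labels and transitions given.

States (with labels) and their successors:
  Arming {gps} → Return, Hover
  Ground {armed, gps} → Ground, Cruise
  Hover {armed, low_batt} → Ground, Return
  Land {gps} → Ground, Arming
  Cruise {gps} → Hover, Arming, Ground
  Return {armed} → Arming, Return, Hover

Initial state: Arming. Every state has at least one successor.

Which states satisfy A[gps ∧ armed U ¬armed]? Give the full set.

{Arming, Land, Cruise}

States satisfying gps ∧ armed: {Ground}.
States satisfying ¬armed: {Arming, Land, Cruise}.
States satisfying A[gps ∧ armed U ¬armed]: {Arming, Land, Cruise}.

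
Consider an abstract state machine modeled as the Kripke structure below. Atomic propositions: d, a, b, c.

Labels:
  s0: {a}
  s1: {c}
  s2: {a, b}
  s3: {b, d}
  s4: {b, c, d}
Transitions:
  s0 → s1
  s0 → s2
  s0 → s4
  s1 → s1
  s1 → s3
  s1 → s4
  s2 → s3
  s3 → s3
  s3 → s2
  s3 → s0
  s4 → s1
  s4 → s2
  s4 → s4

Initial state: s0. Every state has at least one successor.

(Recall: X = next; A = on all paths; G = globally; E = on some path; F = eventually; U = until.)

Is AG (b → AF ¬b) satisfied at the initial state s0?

Does not hold

States satisfying b → AF ¬b: {s0, s1}.
States satisfying AG (b → AF ¬b): ∅.
s2 is reachable from s0 and violates b → AF ¬b, so AG fails at s0.
s0 ∉ Sat(AG (b → AF ¬b)).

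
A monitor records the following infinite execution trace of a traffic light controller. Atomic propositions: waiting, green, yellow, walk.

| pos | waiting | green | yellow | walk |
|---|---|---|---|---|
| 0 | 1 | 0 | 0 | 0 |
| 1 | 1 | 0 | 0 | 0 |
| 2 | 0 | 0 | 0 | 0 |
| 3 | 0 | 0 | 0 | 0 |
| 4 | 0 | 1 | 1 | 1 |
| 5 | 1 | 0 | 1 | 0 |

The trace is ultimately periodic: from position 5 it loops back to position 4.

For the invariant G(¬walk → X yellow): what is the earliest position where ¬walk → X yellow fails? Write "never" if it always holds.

0

At position 0 the labels are {waiting} and the next position 1 has {waiting}, so ¬walk → X yellow is false there. This is the first violation.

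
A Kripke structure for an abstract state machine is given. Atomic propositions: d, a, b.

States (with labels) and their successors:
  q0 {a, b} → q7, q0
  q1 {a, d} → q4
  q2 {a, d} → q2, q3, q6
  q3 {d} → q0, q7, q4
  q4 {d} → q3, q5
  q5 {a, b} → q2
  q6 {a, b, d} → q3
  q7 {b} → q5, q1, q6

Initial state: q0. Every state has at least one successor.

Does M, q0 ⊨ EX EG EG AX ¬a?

States satisfying EG EG AX ¬a: ∅.
States satisfying EX EG EG AX ¬a: ∅.
No suitable path/successor from q0 witnesses the formula.
q0 ∉ Sat(EX EG EG AX ¬a).

Does not hold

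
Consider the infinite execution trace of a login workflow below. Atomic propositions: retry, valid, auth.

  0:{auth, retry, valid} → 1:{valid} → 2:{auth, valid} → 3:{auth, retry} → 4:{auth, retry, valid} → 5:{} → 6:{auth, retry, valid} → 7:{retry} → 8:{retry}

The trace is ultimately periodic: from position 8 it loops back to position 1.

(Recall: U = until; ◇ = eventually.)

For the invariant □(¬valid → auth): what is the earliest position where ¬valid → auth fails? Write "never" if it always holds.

5

Check ¬valid → auth at each position in order: 0 ✓, 1 ✓, 2 ✓, 3 ✓, 4 ✓.
At position 5 the labels are {}, so ¬valid → auth is false there. This is the first violation.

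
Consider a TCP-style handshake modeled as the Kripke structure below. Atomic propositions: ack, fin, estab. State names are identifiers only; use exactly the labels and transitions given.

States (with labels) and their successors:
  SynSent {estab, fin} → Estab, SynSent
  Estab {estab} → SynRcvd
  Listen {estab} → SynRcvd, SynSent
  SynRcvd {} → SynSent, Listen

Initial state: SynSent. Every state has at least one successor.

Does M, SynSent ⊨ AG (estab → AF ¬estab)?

Violated

States satisfying estab → AF ¬estab: {Estab, SynRcvd}.
States satisfying AG (estab → AF ¬estab): ∅.
Listen is reachable from SynSent and violates estab → AF ¬estab, so AG fails at SynSent.
SynSent ∉ Sat(AG (estab → AF ¬estab)).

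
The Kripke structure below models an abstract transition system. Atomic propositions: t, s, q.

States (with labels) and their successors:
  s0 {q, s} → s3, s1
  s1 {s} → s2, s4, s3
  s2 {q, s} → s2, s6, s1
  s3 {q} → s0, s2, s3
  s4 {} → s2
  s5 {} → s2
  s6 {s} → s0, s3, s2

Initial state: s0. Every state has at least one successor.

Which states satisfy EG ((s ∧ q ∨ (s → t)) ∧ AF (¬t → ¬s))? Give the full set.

States satisfying (s ∧ q ∨ (s → t)) ∧ AF (¬t → ¬s): {s3, s4, s5}.
States satisfying EG ((s ∧ q ∨ (s → t)) ∧ AF (¬t → ¬s)): {s3}.

{s3}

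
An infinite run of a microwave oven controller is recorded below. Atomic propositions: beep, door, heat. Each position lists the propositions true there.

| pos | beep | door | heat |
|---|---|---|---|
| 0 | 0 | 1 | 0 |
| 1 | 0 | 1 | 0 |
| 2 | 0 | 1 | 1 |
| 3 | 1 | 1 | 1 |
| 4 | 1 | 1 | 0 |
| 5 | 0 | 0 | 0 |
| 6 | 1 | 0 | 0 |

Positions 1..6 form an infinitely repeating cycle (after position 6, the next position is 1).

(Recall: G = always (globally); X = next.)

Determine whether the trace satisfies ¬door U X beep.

No

Walking from position 0: at position 0, X beep has not yet held and ¬door fails, so ¬door U X beep is false.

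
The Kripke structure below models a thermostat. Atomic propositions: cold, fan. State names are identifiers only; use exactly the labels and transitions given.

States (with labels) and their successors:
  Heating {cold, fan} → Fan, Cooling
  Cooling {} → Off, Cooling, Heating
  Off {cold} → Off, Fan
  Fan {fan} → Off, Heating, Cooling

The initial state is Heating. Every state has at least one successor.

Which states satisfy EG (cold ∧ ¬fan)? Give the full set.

{Off}

States satisfying cold ∧ ¬fan: {Off}.
States satisfying EG (cold ∧ ¬fan): {Off}.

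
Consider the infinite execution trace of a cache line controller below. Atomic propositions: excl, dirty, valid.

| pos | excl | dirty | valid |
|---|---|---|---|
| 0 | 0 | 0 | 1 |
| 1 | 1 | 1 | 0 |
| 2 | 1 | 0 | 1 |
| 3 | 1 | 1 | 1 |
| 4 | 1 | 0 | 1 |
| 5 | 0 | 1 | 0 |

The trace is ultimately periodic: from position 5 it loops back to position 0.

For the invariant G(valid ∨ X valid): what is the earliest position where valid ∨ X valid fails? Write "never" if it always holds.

valid ∨ X valid holds at every position 0..5, and those are all the positions the trace ever visits, so the invariant G(valid ∨ X valid) is never violated.

never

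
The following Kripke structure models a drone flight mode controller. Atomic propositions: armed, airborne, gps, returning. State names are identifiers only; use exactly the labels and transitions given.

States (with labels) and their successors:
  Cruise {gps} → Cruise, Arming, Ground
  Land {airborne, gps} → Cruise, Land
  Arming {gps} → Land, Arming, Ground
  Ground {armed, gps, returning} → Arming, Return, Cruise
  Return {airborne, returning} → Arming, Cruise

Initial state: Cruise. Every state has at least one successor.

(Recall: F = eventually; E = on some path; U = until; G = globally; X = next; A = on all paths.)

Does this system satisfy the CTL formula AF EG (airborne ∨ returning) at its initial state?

No

States satisfying EG (airborne ∨ returning): {Land}.
States satisfying AF EG (airborne ∨ returning): {Land}.
There is a path from Cruise along which EG (airborne ∨ returning) never holds.
Cruise ∉ Sat(AF EG (airborne ∨ returning)).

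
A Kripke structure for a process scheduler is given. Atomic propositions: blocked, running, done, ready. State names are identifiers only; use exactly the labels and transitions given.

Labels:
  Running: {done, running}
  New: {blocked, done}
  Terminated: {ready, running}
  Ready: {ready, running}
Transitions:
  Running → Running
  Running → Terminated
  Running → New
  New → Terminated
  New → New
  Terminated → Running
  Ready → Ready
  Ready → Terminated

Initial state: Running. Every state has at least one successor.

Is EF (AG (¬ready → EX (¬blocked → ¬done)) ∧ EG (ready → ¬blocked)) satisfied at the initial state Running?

States satisfying EF (AG (¬ready → EX (¬blocked → ¬done)) ∧ EG (ready → ¬blocked)): {Running, New, Terminated, Ready}.
Some path from Running reaches a state where AG (¬ready → EX (¬blocked → ¬done)) ∧ EG (ready → ¬blocked) holds.
Running ∈ Sat(EF (AG (¬ready → EX (¬blocked → ¬done)) ∧ EG (ready → ¬blocked))).

Holds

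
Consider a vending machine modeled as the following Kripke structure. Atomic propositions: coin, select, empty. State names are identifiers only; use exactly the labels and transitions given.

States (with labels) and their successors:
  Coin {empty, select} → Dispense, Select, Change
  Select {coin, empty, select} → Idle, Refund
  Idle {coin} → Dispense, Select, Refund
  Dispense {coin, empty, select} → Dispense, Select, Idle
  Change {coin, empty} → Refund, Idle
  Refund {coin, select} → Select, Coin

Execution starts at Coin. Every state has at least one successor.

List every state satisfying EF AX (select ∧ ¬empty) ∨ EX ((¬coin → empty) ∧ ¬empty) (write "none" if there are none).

{Select, Idle, Dispense, Change}

States satisfying AX (select ∧ ¬empty): ∅.
States satisfying EF AX (select ∧ ¬empty): ∅.
States satisfying (¬coin → empty) ∧ ¬empty: {Idle, Refund}.
States satisfying EX ((¬coin → empty) ∧ ¬empty): {Select, Idle, Dispense, Change}.
States satisfying EF AX (select ∧ ¬empty) ∨ EX ((¬coin → empty) ∧ ¬empty): {Select, Idle, Dispense, Change}.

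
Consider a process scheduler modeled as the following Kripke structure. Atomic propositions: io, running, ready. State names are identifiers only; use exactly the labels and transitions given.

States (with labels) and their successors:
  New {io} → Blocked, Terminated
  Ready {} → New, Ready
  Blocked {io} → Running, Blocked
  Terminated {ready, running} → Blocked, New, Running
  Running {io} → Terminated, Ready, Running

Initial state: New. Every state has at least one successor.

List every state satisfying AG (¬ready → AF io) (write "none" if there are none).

none

States satisfying ¬ready → AF io: {New, Blocked, Terminated, Running}.
States satisfying AG (¬ready → AF io): ∅.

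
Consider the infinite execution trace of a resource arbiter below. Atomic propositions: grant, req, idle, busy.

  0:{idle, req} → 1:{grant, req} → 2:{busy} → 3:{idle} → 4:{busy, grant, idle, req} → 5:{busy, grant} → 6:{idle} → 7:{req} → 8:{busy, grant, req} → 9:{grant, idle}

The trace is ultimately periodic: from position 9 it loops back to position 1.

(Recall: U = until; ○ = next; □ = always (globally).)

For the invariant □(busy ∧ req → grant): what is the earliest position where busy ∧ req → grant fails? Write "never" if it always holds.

busy ∧ req → grant holds at every position 0..9, and those are all the positions the trace ever visits, so the invariant □(busy ∧ req → grant) is never violated.

never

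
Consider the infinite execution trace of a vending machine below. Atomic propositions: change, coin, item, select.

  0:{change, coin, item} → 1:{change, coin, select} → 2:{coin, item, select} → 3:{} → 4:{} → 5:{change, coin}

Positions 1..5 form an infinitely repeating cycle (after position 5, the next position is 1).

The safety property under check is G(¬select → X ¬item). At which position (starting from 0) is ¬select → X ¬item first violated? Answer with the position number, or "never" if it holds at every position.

never

¬select → X ¬item holds at every position 0..5, and those are all the positions the trace ever visits, so the invariant G(¬select → X ¬item) is never violated.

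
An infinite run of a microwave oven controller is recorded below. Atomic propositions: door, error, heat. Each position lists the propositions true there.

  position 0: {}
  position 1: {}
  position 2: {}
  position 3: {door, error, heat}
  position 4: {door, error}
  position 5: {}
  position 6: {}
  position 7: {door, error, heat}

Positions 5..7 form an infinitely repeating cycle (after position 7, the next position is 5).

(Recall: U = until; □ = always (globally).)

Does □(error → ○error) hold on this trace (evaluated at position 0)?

Does not hold

error → ○error must hold at every position from 0 onward. It fails at position 4, so □(error → ○error) is false.
Positions where error holds: 3, 4, 7.
Check ○error at each: 3→ok, 4→fails, 7→fails.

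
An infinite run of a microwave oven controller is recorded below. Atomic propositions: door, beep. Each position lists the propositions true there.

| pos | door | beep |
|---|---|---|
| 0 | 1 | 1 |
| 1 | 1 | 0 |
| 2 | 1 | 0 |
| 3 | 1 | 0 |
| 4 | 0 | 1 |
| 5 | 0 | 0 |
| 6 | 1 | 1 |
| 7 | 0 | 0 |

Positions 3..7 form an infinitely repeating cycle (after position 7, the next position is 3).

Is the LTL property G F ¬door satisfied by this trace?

F ¬door holds at every position 0..7, and those are all positions ever visited, so G F ¬door holds.

Holds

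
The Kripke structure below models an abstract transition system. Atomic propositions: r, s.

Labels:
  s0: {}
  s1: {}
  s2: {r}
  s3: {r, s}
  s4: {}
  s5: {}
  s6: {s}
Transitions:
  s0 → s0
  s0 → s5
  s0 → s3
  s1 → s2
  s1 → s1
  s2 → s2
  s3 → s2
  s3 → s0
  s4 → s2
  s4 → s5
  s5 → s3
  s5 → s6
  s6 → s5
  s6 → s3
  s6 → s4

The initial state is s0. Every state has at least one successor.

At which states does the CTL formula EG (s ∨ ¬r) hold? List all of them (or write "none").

States satisfying s ∨ ¬r: {s0, s1, s3, s4, s5, s6}.
States satisfying EG (s ∨ ¬r): {s0, s1, s3, s4, s5, s6}.

{s0, s1, s3, s4, s5, s6}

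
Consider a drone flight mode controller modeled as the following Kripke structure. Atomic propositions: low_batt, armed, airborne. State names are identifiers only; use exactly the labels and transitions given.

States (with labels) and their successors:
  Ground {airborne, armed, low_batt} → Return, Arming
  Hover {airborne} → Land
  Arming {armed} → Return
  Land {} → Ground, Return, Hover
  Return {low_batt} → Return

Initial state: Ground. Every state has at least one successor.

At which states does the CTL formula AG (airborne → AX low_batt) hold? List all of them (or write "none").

States satisfying airborne → AX low_batt: {Arming, Land, Return}.
States satisfying AG (airborne → AX low_batt): {Arming, Return}.

{Arming, Return}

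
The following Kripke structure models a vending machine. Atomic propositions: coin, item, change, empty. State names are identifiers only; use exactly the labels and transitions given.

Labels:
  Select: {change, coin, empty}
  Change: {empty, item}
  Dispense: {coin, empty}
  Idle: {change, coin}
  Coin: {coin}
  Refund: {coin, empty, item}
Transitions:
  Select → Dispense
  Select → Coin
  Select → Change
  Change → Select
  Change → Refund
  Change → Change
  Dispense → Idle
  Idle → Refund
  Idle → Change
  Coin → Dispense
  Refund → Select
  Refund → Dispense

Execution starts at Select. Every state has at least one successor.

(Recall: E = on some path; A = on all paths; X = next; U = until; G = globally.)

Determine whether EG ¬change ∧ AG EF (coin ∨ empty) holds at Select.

Violated

States satisfying ¬change: {Change, Dispense, Coin, Refund}.
States satisfying EG ¬change: {Change}.
States satisfying EF (coin ∨ empty): {Select, Change, Dispense, Idle, Coin, Refund}.
States satisfying AG EF (coin ∨ empty): {Select, Change, Dispense, Idle, Coin, Refund}.
States satisfying EG ¬change ∧ AG EF (coin ∨ empty): {Change}.
Select ∉ Sat(EG ¬change ∧ AG EF (coin ∨ empty)).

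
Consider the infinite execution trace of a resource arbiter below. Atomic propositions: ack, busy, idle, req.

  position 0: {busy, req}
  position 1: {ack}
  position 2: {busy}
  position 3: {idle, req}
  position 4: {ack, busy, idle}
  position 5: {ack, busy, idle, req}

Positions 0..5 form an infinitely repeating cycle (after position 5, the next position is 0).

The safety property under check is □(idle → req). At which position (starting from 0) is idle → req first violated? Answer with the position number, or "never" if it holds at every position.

Check idle → req at each position in order: 0 ✓, 1 ✓, 2 ✓, 3 ✓.
At position 4 the labels are {ack, busy, idle}, so idle → req is false there. This is the first violation.

4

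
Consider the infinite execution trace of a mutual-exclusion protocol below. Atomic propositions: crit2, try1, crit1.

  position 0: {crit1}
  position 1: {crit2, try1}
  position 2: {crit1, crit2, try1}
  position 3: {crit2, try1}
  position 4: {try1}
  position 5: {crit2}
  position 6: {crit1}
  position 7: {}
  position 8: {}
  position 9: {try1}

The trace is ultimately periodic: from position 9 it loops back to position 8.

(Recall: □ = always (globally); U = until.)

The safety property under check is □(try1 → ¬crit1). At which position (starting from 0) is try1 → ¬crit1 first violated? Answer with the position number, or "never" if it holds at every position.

2

Check try1 → ¬crit1 at each position in order: 0 ✓, 1 ✓.
At position 2 the labels are {crit1, crit2, try1}, so try1 → ¬crit1 is false there. This is the first violation.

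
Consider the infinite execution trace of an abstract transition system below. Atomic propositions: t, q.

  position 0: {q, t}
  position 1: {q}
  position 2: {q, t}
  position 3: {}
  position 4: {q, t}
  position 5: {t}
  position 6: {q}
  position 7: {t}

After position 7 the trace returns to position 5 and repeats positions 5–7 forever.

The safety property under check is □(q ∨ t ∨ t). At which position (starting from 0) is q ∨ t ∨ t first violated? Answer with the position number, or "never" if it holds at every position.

3

Check q ∨ t ∨ t at each position in order: 0 ✓, 1 ✓, 2 ✓.
At position 3 the labels are {}, so q ∨ t ∨ t is false there. This is the first violation.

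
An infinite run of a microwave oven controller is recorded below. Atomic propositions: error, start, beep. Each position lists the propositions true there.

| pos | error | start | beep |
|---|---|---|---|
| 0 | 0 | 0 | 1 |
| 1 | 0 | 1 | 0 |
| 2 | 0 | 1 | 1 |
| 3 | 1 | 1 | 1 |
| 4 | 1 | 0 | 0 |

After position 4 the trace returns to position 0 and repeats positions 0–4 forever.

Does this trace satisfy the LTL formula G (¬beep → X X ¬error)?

¬beep → X X ¬error must hold at every position from 0 onward. It fails at position 1, so G (¬beep → X X ¬error) is false.
Positions where ¬beep holds: 1, 4.
Check X X ¬error at each: 1→fails, 4→ok.

Violated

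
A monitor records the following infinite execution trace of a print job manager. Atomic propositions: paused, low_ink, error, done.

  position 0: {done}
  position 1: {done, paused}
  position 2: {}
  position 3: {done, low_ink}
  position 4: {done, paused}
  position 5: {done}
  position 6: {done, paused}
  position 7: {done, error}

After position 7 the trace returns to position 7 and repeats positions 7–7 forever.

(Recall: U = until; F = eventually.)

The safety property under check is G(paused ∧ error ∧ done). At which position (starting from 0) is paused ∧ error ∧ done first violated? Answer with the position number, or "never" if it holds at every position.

At position 0 the labels are {done}, so paused ∧ error ∧ done is false there. This is the first violation.

0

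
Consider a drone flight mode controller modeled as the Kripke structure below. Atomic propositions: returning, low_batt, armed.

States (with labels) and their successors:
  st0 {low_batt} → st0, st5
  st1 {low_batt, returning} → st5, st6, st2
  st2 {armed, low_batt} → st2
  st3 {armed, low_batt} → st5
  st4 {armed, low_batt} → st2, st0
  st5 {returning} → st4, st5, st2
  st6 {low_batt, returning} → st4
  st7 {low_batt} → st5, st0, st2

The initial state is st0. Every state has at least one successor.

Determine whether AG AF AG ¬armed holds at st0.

Does not hold

States satisfying AF AG ¬armed: ∅.
States satisfying AG AF AG ¬armed: ∅.
st0 is reachable from st0 and violates AF AG ¬armed, so AG fails at st0.
st0 ∉ Sat(AG AF AG ¬armed).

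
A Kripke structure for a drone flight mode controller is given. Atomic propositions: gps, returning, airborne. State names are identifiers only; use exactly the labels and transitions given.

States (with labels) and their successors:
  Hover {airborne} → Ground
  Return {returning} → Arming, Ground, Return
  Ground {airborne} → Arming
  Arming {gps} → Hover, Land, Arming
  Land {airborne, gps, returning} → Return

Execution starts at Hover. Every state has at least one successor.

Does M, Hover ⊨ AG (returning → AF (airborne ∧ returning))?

States satisfying returning → AF (airborne ∧ returning): {Hover, Ground, Arming, Land}.
States satisfying AG (returning → AF (airborne ∧ returning)): ∅.
Return is reachable from Hover and violates returning → AF (airborne ∧ returning), so AG fails at Hover.
Hover ∉ Sat(AG (returning → AF (airborne ∧ returning))).

Violated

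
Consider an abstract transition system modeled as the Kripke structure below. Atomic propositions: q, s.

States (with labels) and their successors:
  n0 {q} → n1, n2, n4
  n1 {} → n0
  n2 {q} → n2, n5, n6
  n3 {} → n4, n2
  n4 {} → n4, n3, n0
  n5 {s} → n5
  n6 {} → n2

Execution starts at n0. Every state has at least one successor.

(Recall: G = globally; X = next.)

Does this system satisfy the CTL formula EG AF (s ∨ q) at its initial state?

Satisfied

States satisfying AF (s ∨ q): {n0, n1, n2, n5, n6}.
States satisfying EG AF (s ∨ q): {n0, n1, n2, n5, n6}.
n0 ∈ Sat(EG AF (s ∨ q)).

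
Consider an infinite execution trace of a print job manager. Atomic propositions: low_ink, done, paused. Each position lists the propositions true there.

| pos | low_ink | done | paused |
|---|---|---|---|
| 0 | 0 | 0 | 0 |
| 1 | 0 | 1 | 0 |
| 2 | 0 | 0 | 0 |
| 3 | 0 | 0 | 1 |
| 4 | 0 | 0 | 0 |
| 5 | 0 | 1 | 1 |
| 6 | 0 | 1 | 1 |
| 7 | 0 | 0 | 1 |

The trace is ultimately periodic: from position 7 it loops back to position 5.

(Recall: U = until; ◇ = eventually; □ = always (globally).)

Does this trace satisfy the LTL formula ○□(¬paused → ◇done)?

The position after 0 is 1; □(¬paused → ◇done) is true there.

Holds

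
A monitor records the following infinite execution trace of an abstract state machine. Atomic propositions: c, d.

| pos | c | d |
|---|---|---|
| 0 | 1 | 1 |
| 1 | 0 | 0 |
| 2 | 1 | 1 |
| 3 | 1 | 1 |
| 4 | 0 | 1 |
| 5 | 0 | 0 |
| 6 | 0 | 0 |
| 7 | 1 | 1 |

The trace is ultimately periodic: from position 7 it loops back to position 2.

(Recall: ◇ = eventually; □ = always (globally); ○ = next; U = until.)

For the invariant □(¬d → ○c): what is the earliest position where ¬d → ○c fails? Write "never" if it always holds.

Check ¬d → ○c at each position in order: 0 ✓, 1 ✓, 2 ✓, 3 ✓, 4 ✓.
At position 5 the labels are {} and the next position 6 has {}, so ¬d → ○c is false there. This is the first violation.

5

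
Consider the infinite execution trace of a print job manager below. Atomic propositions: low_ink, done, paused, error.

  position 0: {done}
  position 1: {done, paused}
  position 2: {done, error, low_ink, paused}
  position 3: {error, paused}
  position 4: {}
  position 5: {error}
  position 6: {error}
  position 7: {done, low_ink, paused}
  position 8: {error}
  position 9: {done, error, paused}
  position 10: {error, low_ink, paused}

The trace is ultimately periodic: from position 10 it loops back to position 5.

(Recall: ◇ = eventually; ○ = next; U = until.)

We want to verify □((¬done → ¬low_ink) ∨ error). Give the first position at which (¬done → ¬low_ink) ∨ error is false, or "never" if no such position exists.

(¬done → ¬low_ink) ∨ error holds at every position 0..10, and those are all the positions the trace ever visits, so the invariant □((¬done → ¬low_ink) ∨ error) is never violated.

never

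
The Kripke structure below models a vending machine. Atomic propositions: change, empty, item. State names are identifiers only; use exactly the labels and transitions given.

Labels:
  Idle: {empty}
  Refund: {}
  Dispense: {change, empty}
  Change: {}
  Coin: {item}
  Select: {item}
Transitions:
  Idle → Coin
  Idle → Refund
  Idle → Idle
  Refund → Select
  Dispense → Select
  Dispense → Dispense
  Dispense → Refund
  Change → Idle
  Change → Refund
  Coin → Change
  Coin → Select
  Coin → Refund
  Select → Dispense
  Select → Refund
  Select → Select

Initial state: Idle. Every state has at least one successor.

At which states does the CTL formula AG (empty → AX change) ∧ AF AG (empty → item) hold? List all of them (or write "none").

none

States satisfying empty → AX change: {Refund, Change, Coin, Select}.
States satisfying AG (empty → AX change): ∅.
States satisfying AG (empty → item): ∅.
States satisfying AF AG (empty → item): ∅.
States satisfying AG (empty → AX change) ∧ AF AG (empty → item): ∅.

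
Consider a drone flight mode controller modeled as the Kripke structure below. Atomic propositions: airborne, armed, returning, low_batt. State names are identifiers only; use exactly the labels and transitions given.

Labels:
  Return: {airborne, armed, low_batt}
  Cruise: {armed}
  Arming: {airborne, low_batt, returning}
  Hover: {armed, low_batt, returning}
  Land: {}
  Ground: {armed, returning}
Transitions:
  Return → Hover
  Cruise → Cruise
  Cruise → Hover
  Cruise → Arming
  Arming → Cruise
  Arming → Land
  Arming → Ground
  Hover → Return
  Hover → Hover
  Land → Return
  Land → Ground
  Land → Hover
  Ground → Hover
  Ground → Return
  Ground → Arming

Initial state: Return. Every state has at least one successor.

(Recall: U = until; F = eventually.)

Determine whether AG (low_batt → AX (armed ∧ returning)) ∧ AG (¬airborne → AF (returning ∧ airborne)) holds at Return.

Does not hold

States satisfying low_batt → AX (armed ∧ returning): {Return, Cruise, Land, Ground}.
States satisfying AG (low_batt → AX (armed ∧ returning)): ∅.
States satisfying ¬airborne → AF (returning ∧ airborne): {Return, Arming}.
States satisfying AG (¬airborne → AF (returning ∧ airborne)): ∅.
States satisfying AG (low_batt → AX (armed ∧ returning)) ∧ AG (¬airborne → AF (returning ∧ airborne)): ∅.
Return ∉ Sat(AG (low_batt → AX (armed ∧ returning)) ∧ AG (¬airborne → AF (returning ∧ airborne))).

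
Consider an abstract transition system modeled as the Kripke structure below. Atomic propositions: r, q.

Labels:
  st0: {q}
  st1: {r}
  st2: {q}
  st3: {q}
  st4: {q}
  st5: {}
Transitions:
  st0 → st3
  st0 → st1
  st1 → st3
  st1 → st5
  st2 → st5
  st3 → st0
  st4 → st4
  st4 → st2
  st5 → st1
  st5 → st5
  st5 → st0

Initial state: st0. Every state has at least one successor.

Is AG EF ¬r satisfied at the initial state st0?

States satisfying EF ¬r: {st0, st1, st2, st3, st4, st5}.
States satisfying AG EF ¬r: {st0, st1, st2, st3, st4, st5}.
Every state reachable from st0 satisfies EF ¬r.
st0 ∈ Sat(AG EF ¬r).

Holds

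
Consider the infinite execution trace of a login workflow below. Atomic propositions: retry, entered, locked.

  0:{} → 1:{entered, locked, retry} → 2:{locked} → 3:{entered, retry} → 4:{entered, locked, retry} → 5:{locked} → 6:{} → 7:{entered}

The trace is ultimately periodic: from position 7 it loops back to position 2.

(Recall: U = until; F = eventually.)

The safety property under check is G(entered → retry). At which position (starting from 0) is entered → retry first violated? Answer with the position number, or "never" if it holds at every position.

Check entered → retry at each position in order: 0 ✓, 1 ✓, 2 ✓, 3 ✓, 4 ✓, 5 ✓, 6 ✓.
At position 7 the labels are {entered}, so entered → retry is false there. This is the first violation.

7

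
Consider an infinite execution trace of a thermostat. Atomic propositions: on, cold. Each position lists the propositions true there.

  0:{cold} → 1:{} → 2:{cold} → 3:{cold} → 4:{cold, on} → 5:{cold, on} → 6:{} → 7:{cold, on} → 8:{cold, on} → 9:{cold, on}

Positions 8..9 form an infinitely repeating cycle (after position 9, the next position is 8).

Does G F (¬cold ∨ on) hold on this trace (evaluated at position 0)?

Holds

F (¬cold ∨ on) holds at every position 0..9, and those are all positions ever visited, so G F (¬cold ∨ on) holds.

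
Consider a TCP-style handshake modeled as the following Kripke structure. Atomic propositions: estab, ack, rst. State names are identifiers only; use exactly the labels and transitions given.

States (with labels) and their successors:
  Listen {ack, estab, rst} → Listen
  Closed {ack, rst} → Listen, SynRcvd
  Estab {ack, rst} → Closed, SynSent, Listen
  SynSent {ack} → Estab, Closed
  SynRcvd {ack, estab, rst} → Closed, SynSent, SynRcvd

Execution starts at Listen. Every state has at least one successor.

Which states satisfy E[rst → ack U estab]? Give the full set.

States satisfying rst → ack: {Listen, Closed, Estab, SynSent, SynRcvd}.
States satisfying estab: {Listen, SynRcvd}.
States satisfying E[rst → ack U estab]: {Listen, Closed, Estab, SynSent, SynRcvd}.

{Listen, Closed, Estab, SynSent, SynRcvd}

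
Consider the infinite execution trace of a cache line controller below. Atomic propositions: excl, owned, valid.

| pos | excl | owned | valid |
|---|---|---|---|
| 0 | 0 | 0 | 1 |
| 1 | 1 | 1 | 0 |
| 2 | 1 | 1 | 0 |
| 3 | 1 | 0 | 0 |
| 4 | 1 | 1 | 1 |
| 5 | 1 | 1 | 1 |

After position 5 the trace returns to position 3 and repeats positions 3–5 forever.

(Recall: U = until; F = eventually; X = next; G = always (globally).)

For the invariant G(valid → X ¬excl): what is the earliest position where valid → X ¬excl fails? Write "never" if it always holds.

At position 0 the labels are {valid} and the next position 1 has {excl, owned}, so valid → X ¬excl is false there. This is the first violation.

0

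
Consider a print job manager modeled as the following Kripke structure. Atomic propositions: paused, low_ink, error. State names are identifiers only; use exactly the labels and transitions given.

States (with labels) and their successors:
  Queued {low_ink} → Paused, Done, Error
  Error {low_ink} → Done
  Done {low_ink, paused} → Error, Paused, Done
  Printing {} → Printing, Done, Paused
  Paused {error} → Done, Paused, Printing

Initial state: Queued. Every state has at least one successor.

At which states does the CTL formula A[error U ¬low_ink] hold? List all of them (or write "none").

States satisfying error: {Paused}.
States satisfying ¬low_ink: {Printing, Paused}.
States satisfying A[error U ¬low_ink]: {Printing, Paused}.

{Printing, Paused}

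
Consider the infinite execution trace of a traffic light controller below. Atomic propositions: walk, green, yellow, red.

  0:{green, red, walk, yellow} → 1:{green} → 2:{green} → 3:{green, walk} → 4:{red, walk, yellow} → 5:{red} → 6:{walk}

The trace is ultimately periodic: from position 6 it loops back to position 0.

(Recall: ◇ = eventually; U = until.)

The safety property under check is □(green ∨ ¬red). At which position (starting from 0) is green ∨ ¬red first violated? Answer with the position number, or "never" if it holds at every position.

4

Check green ∨ ¬red at each position in order: 0 ✓, 1 ✓, 2 ✓, 3 ✓.
At position 4 the labels are {red, walk, yellow}, so green ∨ ¬red is false there. This is the first violation.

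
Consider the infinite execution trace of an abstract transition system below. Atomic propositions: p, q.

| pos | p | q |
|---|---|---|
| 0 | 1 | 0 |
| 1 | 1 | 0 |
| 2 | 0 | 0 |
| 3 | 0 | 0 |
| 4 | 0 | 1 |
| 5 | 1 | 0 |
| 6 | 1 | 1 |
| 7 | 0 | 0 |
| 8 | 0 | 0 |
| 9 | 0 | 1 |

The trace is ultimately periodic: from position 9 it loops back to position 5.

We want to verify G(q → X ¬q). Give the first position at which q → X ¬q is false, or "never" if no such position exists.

q → X ¬q holds at every position 0..9, and those are all the positions the trace ever visits, so the invariant G(q → X ¬q) is never violated.

never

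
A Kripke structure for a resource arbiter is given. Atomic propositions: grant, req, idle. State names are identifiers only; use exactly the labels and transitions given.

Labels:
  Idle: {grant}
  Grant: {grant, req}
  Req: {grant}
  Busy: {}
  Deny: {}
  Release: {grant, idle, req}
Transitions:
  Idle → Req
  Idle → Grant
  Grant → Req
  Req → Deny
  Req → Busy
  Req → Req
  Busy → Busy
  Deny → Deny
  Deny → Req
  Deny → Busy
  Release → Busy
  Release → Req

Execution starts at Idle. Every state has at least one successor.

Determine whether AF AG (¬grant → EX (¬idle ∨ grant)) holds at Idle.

States satisfying AG (¬grant → EX (¬idle ∨ grant)): {Idle, Grant, Req, Busy, Deny, Release}.
States satisfying AF AG (¬grant → EX (¬idle ∨ grant)): {Idle, Grant, Req, Busy, Deny, Release}.
Idle ∈ Sat(AF AG (¬grant → EX (¬idle ∨ grant))).

Holds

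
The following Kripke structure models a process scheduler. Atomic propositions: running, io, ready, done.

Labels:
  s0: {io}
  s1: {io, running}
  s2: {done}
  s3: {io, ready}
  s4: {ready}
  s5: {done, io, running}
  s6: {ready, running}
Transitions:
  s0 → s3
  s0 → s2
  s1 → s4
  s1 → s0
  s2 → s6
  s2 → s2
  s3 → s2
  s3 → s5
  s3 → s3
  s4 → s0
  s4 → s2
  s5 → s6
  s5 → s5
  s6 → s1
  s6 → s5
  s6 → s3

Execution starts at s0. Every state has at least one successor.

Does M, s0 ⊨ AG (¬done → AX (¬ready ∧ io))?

States satisfying ¬done → AX (¬ready ∧ io): {s2, s5}.
States satisfying AG (¬done → AX (¬ready ∧ io)): ∅.
s0 is reachable from s0 and violates ¬done → AX (¬ready ∧ io), so AG fails at s0.
s0 ∉ Sat(AG (¬done → AX (¬ready ∧ io))).

No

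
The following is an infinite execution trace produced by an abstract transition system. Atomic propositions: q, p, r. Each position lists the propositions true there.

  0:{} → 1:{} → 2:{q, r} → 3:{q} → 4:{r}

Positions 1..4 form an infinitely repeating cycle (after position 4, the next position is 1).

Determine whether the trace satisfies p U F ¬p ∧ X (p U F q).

Walking from position 0: F ¬p first holds at position 0, and p holds at every earlier position along the way, so p U F ¬p holds.
The position after 0 is 1; p U F q is true there.
At position 0: p U F ¬p is true; X (p U F q) is true; so p U F ¬p ∧ X (p U F q) is true.

Holds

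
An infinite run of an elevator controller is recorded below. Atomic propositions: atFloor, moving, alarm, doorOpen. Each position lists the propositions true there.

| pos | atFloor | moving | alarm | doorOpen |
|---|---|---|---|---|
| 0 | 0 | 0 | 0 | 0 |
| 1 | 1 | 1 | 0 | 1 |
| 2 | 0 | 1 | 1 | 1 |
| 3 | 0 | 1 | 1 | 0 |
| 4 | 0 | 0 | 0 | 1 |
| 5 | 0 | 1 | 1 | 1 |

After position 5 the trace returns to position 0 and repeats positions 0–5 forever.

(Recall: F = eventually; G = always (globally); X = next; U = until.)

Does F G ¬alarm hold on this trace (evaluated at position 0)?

G ¬alarm is false at every position 0..5, so it never becomes true and F G ¬alarm fails.

No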